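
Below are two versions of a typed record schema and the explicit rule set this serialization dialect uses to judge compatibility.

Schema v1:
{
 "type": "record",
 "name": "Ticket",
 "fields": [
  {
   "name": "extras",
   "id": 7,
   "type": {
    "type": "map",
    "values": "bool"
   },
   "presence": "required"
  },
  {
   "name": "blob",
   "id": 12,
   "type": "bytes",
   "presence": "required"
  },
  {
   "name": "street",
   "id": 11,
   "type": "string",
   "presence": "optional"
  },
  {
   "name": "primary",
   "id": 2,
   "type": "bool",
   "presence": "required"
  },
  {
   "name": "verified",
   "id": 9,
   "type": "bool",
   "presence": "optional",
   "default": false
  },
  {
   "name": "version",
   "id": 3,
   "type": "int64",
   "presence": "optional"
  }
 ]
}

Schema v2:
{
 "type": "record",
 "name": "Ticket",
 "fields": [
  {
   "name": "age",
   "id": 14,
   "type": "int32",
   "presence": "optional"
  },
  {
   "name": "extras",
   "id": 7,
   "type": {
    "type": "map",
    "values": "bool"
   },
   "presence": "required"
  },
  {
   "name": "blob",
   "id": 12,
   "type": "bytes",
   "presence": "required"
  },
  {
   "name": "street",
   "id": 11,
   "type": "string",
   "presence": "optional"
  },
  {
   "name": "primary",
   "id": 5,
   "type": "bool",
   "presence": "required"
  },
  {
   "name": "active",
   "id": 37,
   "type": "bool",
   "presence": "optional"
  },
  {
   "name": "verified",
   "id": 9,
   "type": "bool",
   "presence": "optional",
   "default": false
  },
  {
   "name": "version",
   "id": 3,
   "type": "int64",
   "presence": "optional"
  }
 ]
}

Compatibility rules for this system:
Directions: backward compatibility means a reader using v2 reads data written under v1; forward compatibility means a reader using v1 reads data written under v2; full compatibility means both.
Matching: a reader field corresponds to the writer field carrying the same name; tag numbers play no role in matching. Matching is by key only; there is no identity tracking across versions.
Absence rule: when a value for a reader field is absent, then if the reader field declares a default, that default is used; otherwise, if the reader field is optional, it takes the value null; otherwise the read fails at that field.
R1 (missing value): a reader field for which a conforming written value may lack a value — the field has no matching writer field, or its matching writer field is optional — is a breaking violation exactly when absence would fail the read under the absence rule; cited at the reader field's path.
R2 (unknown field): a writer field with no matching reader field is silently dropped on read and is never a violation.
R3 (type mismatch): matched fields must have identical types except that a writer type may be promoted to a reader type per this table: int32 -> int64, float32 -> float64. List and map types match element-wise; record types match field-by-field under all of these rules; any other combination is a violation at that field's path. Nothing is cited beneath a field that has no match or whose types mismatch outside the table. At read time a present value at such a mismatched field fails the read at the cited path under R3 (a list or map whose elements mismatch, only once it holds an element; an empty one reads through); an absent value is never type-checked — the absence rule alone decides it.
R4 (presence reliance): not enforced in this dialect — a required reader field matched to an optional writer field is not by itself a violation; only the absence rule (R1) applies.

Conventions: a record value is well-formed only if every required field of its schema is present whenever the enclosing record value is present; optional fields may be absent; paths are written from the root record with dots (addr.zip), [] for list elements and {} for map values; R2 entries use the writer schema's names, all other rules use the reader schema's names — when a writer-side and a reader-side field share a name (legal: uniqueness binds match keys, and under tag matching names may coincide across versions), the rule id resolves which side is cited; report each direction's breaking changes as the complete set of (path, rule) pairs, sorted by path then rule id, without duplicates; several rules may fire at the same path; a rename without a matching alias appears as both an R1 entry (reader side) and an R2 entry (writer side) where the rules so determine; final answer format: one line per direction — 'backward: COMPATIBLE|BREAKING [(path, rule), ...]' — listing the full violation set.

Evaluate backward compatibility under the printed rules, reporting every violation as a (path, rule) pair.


arrows below run writer -> reader for Ticket
backward pass over Ticket, reader schema v2, writer schema v1:
  age: no writer match
  extras: paired with writer extras (map<string, bool> -> map<string, bool>; writer required)
  blob: paired with writer blob (bytes -> bytes; writer required)
  street: paired with writer street (string -> string; writer optional)
  primary: paired with writer primary (bool -> bool; writer required)
  active: no writer match
  verified: paired with writer verified (bool -> bool; writer optional)
  version: paired with writer version (int64 -> int64; writer optional)
  => backward verdict for Ticket: COMPATIBLE, no violations
the rest of the Ticket diff is inert for this question:
  added field active to record Ticket: optional bool, tag 37 (in v2 it sits immediately before verified) -> fires no rule on Ticket, leaving the asked answer as it is
  field primary in record Ticket: tag 2 changed to 5 -> fires no rule on Ticket, leaving the asked answer as it is
  added field age to record Ticket: optional int32, tag 14 (in v2 it sits immediately before extras) -> fires no rule on Ticket, leaving the asked answer as it is

backward: COMPATIBLE []


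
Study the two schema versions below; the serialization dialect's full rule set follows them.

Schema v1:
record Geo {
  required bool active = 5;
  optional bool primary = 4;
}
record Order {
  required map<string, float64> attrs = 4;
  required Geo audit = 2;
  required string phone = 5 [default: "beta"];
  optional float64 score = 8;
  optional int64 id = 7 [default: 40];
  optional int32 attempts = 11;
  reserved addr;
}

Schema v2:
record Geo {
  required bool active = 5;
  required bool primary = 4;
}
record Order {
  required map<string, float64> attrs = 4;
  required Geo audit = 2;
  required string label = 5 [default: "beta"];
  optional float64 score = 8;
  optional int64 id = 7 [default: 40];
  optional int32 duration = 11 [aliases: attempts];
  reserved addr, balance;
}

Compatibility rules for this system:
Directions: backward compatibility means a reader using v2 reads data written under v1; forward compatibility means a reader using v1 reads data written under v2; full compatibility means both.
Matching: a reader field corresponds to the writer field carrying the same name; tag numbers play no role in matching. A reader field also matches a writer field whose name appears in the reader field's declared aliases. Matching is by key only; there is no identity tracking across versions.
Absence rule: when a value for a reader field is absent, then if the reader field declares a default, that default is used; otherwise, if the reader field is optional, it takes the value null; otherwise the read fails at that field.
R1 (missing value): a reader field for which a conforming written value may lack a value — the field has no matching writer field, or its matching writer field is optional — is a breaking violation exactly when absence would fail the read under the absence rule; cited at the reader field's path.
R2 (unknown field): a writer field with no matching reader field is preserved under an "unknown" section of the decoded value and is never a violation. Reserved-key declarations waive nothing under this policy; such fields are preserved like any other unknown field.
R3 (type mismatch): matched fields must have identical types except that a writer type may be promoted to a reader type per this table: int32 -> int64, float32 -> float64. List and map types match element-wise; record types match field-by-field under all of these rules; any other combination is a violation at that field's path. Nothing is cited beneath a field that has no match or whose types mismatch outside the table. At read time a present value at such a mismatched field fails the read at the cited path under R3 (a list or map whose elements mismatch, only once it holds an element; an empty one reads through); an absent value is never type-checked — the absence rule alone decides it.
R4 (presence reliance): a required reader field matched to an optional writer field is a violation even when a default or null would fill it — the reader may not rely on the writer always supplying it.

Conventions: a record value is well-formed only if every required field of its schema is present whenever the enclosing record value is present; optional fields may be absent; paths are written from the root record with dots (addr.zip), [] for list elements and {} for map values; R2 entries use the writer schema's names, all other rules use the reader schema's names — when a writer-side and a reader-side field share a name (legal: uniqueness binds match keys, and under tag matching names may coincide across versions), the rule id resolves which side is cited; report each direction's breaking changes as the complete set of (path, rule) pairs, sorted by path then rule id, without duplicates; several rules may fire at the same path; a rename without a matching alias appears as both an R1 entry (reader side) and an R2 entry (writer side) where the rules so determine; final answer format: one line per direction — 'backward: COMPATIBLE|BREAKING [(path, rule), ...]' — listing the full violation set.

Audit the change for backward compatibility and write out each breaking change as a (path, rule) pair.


each type pair in Order: writer, then reader
checking backward for Order: reader v2 against writer v1:
  map<string, float64> -> map<string, float64>, writer required: attrs aligns to attrs
  Geo -> Geo, writer required: audit aligns to audit
  label: no writer-side match
  float64 -> float64, writer optional: score aligns to score
  int64 -> int64, writer optional: id aligns to id
  int32 -> int32, writer optional: duration aligns to attempts
  writer phone: unknown to reader
  bool -> bool, writer required: audit.active aligns to audit.active
  bool -> bool, writer optional: audit.primary aligns to audit.primary
  rule R1 violated at audit.primary
  rule R4 violated at audit.primary
  => backward: BREAKING (2)
remaining Order differences; none change what is asked:
  renamed field attempts to duration in record Order (alias attempts declared on the renamed field) -> fires no rule on Order, leaving the asked answer as it is
  renamed field phone to label in record Order -> fires no rule on Order, leaving the asked answer as it is

backward: BREAKING [(audit.primary, R1), (audit.primary, R4)]


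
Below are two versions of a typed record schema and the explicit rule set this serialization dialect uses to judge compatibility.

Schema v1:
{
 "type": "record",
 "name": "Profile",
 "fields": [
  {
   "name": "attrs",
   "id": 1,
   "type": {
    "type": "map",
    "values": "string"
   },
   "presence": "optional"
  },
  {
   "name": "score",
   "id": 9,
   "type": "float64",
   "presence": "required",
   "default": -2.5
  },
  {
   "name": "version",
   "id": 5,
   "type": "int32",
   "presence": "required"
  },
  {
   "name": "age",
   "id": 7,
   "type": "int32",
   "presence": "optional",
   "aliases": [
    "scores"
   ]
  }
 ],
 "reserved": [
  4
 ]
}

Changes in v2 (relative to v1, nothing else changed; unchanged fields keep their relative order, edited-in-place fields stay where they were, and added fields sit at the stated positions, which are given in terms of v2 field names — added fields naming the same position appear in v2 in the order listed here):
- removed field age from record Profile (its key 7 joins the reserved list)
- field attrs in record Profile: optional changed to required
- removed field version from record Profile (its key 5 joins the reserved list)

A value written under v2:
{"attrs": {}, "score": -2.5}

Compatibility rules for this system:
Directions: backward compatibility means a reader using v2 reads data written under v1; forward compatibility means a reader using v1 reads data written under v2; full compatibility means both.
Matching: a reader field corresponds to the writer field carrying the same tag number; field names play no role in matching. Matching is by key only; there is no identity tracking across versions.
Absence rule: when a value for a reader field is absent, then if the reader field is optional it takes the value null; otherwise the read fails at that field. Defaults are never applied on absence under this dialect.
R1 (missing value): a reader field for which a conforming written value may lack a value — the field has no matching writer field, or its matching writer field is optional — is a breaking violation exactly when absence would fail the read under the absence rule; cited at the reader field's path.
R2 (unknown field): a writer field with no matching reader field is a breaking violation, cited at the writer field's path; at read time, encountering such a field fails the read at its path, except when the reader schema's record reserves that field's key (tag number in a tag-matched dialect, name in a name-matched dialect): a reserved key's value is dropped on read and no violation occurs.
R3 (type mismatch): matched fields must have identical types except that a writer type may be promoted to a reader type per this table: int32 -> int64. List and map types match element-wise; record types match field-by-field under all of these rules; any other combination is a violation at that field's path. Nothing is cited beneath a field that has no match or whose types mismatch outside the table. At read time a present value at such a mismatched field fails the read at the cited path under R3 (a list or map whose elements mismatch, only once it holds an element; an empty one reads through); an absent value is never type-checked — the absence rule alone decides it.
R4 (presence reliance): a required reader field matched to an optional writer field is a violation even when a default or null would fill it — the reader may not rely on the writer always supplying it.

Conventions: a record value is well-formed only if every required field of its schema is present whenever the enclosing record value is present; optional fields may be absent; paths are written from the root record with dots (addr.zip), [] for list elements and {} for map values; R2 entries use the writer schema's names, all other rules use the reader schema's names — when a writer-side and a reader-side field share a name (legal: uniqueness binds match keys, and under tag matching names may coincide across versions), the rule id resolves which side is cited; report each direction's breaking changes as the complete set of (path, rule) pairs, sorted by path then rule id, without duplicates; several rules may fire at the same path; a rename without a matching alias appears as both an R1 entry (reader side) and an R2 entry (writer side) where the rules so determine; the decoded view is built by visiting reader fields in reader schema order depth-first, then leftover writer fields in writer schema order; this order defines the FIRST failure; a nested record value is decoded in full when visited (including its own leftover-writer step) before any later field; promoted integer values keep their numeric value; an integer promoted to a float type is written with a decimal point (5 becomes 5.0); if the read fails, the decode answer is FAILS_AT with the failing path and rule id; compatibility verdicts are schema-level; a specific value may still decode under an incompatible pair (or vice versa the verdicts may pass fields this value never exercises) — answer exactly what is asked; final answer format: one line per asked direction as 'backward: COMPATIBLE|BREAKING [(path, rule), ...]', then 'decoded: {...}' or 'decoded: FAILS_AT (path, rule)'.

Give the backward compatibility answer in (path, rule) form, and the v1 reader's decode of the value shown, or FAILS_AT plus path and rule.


backward: BREAKING [(attrs, R1), (attrs, R4)]; decoded: FAILS_AT (version, R1)

the writer's type comes first in each Profile pair
backward on Profile — v2 reading data written by v1:
  writer optional, map<string, string> -> map<string, string>: reader attrs maps from writer attrs
  writer required, float64 -> float64: reader score maps from writer score
  writer field version has no reader counterpart
  writer field age has no reader counterpart
  violation R1 at attrs
  violation R4 at attrs
  => backward verdict for Profile: BREAKING, 2 violation(s)
decode walk for Profile under reader schema v1:
  attrs := {}
  score := -2.5
  read fails at version under R1 (no fill)
  => FAILS_AT (version, R1)
the rest of the Profile diff is inert for this question:
  removed field age from record Profile (its key 7 joins the reserved list) -> triggers nothing under Profile's printed rules — same verdict


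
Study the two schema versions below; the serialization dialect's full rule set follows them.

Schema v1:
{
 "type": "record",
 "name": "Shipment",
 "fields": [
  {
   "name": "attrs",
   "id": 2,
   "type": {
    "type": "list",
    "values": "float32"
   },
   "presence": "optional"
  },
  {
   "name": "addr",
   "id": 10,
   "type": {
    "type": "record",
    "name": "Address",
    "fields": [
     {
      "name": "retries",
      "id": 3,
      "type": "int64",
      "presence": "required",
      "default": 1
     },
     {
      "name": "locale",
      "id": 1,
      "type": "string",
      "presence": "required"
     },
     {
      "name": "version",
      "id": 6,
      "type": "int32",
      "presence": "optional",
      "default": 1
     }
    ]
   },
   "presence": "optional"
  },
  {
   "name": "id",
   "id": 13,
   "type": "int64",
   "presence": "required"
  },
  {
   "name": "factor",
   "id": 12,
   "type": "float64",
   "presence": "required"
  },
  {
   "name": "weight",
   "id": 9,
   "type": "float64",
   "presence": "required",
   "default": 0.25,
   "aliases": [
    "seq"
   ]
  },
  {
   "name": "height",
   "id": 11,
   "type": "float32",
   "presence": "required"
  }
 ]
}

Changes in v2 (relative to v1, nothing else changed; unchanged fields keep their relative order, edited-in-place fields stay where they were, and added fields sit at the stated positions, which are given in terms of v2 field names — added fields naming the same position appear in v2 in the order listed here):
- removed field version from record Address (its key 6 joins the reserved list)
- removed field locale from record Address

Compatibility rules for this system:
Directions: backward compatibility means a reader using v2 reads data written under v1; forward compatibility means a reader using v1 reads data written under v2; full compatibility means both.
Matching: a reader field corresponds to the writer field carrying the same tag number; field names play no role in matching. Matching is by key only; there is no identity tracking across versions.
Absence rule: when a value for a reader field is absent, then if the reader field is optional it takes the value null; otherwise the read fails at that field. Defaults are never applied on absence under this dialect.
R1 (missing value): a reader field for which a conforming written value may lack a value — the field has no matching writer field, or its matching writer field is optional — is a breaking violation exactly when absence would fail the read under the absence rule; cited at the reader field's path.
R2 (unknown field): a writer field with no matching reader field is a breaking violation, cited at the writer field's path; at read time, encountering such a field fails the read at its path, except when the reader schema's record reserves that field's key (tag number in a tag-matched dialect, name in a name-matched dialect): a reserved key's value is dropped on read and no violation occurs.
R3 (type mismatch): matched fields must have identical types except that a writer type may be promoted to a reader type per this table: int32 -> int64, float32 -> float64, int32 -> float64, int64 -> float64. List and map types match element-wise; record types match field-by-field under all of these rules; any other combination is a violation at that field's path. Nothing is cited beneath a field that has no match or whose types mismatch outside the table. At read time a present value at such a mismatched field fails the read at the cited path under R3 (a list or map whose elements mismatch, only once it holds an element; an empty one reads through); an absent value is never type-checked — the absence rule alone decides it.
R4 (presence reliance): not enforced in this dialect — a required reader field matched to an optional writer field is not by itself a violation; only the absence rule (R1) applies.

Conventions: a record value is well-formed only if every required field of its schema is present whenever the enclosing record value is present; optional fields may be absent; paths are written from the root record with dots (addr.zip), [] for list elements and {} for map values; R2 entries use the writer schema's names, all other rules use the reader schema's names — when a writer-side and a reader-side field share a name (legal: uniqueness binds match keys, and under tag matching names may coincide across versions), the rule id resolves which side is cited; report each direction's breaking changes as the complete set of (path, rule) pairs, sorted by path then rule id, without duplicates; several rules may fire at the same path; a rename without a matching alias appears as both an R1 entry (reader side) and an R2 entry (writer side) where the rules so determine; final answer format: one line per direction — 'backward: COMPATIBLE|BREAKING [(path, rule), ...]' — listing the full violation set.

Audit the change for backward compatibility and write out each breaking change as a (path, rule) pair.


backward: BREAKING [(addr.locale, R2)]

the writer's type comes first in each Shipment pair
backward analysis of Shipment with v2 as reader and v1 as writer:
  writer optional, list<float32> -> list<float32>: reader attrs maps from writer attrs
  writer optional, Address -> Address: reader addr maps from writer addr
  writer required, int64 -> int64: reader id maps from writer id
  writer required, float64 -> float64: reader factor maps from writer factor
  writer required, float64 -> float64: reader weight maps from writer weight
  writer required, float32 -> float32: reader height maps from writer height
  writer required, int64 -> int64: reader addr.retries maps from writer addr.retries
  writer field addr.locale has no reader counterpart
  writer field addr.version has no reader counterpart
  rule R2 violated at addr.locale
  => 1 violation(s): backward is BREAKING for Shipment
checking off the Shipment differences that do not matter here:
  removed field version from record Address (its key 6 joins the reserved list) -> triggers nothing under Shipment's printed rules — same verdict


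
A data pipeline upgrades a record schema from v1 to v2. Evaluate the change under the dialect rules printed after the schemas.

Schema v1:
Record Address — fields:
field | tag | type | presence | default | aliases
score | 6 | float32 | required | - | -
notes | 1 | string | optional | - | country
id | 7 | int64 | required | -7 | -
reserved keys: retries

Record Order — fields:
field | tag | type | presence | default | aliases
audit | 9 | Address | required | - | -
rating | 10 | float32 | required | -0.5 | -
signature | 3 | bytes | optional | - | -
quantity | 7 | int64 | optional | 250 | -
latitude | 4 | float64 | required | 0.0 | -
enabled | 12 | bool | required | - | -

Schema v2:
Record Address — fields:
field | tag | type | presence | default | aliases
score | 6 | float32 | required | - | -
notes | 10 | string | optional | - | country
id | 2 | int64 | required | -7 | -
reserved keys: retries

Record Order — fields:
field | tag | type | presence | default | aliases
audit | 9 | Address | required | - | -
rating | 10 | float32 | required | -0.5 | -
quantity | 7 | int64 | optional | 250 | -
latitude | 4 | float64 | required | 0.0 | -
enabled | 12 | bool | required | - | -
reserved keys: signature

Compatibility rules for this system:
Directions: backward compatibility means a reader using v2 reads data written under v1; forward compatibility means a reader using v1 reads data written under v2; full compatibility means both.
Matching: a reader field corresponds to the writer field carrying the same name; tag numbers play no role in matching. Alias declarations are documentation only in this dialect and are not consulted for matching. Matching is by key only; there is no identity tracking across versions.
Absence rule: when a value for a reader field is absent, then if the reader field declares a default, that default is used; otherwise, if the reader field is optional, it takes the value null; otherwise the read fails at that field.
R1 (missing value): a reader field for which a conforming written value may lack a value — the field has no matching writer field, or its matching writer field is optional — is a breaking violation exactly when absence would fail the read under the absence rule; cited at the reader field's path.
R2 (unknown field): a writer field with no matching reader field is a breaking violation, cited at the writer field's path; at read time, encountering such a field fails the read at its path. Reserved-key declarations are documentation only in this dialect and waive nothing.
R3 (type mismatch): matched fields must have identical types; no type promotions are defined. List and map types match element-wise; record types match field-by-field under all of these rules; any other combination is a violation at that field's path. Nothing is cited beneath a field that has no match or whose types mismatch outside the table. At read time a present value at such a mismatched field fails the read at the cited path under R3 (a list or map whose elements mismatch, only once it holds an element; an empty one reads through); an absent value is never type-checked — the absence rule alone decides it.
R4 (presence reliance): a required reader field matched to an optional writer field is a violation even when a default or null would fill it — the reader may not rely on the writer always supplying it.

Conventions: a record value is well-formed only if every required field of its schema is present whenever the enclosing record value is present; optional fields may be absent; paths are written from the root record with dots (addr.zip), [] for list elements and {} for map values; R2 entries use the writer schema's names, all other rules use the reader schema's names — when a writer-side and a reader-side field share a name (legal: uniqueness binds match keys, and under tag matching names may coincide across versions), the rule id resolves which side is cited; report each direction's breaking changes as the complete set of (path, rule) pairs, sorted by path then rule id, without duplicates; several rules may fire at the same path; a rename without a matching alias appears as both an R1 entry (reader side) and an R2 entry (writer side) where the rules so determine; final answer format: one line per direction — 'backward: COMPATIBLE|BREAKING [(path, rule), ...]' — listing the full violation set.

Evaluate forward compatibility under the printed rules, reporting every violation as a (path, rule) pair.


in Order below, arrows point writer -> reader
forward for Order (reader v1, writer v2):
  audit <- audit (Address -> Address, writer required)
  rating <- rating (float32 -> float32, writer required)
  no writer field matches reader signature
  quantity <- quantity (int64 -> int64, writer optional)
  latitude <- latitude (float64 -> float64, writer required)
  enabled <- enabled (bool -> bool, writer required)
  audit.score <- audit.score (float32 -> float32, writer required)
  audit.notes <- audit.notes (string -> string, writer optional)
  audit.id <- audit.id (int64 -> int64, writer required)
  => forward verdict for Order: COMPATIBLE, no violations
the other Order changes do not affect what is asked:
  removed field signature from record Order (its key "signature" joins the reserved list) -> affects backward compatibility only, which is not asked
  field id in record Address: tag 7 changed to 2 -> fires no rule on Order, leaving the asked answer as it is
  field notes in record Address: tag 1 changed to 10 -> fires no rule on Order, leaving the asked answer as it is

forward: COMPATIBLE []


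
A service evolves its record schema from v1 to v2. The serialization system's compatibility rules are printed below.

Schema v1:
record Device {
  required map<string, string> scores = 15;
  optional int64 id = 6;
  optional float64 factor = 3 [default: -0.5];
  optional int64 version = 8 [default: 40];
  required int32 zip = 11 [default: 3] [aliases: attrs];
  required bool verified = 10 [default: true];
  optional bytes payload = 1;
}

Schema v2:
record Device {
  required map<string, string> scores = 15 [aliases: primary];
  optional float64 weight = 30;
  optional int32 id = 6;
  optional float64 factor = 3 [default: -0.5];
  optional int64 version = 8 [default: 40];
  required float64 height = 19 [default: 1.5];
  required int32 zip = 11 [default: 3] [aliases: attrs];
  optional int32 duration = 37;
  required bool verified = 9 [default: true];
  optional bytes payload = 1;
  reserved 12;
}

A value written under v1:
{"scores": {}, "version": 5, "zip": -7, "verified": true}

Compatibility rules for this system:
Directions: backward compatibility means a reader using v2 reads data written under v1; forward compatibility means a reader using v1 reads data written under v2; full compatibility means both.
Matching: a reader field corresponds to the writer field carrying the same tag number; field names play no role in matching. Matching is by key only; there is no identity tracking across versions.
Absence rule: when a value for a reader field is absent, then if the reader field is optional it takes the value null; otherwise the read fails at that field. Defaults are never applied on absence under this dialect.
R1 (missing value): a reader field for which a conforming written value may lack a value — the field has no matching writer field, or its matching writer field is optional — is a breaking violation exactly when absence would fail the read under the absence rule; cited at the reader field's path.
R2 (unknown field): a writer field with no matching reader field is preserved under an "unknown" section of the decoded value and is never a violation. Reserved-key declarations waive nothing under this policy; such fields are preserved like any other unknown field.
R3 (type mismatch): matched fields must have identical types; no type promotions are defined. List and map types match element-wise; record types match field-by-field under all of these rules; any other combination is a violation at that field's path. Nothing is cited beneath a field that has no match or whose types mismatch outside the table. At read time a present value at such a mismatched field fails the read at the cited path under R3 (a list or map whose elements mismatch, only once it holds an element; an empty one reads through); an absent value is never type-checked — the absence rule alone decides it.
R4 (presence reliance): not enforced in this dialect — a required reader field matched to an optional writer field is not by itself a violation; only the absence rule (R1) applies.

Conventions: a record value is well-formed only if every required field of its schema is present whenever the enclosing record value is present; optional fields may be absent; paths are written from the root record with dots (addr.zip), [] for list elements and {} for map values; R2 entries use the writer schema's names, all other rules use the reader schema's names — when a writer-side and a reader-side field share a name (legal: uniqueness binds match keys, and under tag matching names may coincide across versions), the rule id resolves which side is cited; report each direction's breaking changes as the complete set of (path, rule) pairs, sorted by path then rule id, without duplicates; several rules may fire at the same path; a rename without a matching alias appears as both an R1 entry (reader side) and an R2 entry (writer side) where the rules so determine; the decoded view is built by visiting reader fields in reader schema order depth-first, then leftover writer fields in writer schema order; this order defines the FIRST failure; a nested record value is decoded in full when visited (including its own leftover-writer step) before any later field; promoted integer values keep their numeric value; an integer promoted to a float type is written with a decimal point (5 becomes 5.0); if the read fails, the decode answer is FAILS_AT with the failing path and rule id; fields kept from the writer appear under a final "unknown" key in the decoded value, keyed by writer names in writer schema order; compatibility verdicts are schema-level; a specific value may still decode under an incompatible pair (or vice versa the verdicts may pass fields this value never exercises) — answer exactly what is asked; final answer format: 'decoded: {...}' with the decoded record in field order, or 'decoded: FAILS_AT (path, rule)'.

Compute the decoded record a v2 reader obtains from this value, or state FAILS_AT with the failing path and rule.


decoded: FAILS_AT (height, R1)

the writer's type comes first in each Device pair
decode (reader v2):
  scores := {}
  weight := null (not supplied -> null)
  id := null (not supplied -> null)
  factor := null (not supplied -> null)
  version := 5
  read fails at height under R1 (no fill)
  => FAILS_AT (height, R1)
the other Device changes do not affect what is asked:
  added field duration to record Device: optional int32, tag 37 (in v2 it sits immediately before verified) -> no rule fires on it and the decoded Device view is identical with or without it
  added field weight to record Device: optional float64, tag 30 (in v2 it sits immediately before id) -> no rule fires on it and the decoded Device view is identical with or without it
  field verified in record Device: tag 10 changed to 9 -> matters for Device compatibility verdicts, not for this value's decode
  field id in record Device: type int64 changed to int32 -> matters for Device compatibility verdicts, not for this value's decode


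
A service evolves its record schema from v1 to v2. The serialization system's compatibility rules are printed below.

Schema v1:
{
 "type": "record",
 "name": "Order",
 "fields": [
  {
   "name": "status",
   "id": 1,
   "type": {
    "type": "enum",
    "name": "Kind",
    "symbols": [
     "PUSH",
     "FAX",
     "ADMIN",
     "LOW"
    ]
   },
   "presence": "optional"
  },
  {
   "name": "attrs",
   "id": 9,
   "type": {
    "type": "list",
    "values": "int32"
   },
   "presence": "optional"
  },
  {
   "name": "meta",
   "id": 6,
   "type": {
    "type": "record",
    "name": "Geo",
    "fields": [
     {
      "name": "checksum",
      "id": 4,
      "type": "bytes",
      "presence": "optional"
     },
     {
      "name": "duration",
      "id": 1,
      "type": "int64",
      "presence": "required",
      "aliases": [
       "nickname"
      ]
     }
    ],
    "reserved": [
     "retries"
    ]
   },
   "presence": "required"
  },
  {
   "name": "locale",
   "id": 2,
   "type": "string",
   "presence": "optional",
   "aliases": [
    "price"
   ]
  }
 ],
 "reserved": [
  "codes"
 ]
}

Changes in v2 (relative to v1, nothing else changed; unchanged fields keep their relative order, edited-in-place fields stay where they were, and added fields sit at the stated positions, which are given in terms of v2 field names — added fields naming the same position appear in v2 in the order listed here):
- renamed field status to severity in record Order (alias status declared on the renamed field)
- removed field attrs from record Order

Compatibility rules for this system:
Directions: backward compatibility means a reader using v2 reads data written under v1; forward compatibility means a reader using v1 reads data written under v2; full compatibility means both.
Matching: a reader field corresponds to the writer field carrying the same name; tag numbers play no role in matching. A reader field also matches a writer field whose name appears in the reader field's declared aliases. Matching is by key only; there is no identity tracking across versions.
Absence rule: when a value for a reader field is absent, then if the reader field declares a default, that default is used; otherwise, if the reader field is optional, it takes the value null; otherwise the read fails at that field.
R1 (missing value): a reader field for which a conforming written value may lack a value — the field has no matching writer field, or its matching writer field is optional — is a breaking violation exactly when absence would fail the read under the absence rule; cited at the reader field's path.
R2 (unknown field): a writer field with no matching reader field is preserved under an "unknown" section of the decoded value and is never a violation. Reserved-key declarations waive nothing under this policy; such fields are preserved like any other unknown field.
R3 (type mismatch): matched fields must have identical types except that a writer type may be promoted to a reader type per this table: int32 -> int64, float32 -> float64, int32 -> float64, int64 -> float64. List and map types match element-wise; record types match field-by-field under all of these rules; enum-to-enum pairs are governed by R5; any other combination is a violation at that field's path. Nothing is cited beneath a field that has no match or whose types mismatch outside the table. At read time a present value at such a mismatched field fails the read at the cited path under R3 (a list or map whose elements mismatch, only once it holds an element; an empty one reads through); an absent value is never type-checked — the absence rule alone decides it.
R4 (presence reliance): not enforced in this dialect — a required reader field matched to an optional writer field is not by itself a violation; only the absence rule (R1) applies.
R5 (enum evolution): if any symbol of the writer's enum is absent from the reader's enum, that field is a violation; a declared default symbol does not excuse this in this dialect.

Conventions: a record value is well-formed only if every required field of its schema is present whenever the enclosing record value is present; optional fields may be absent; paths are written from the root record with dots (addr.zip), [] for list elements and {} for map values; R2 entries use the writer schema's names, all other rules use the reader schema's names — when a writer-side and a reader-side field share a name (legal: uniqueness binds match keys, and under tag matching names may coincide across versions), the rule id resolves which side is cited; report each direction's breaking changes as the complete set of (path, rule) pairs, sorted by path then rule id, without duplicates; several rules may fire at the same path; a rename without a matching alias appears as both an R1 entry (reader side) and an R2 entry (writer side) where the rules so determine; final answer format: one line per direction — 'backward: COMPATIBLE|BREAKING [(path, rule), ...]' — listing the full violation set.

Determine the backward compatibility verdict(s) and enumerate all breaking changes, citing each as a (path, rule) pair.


arrows below run writer -> reader for Order
backward on Order — v2 reading data written by v1:
  severity: Kind -> Kind, writer optional; from status
  meta: Geo -> Geo, writer required; from meta
  locale: string -> string, writer optional; from locale
  writer attrs: unknown to reader
  meta.checksum: bytes -> bytes, writer optional; from meta.checksum
  meta.duration: int64 -> int64, writer required; from meta.duration
  => backward verdict for Order: COMPATIBLE, no violations
the other Order changes do not affect what is asked:
  renamed field status to severity in record Order (alias status declared on the renamed field) -> inert for the asked Order verdict: nothing fires
  removed field attrs from record Order -> inert for the asked Order verdict: nothing fires

backward: COMPATIBLE []
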